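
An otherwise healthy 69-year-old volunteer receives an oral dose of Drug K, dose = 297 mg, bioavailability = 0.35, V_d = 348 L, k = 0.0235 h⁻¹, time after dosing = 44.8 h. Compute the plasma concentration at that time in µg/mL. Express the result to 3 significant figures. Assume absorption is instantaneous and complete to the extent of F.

Amount reaching circulation = F × Dose = 0.35 × 297.0 = 104.0 mg
C₀ = F·Dose / Vd = 104.0 / 348 = 0.2989 mg/L
C = C₀ · e^(−k·t) = 0.2989 × e^(−0.02350 × 44.8)
  = 0.2989 × 0.3490 = 0.1043 mg/L
(0.1043 mg/L = 0.1043 µg/mL)

0.104 µg/mL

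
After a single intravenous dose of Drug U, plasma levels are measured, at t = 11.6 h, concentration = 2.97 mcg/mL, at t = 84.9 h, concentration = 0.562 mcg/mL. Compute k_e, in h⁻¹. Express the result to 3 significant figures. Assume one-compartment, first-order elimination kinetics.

0.0227 h⁻¹

k = ln(C₁/C₂) / (t₂ − t₁) = ln(2.97/0.562) / (84.9 − 11.6)
  = 1.665 / 73.30 = 0.02271 h⁻¹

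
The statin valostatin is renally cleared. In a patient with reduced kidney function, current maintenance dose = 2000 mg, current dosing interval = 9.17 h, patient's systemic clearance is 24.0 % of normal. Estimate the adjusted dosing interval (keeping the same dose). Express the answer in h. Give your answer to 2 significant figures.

To keep the same average steady-state level, dosing rate must scale with clearance.
CL ratio = 24.0 / 100 = 0.2400
New interval (same dose) = 9.17 / 0.2400 = 38.21 h

38 h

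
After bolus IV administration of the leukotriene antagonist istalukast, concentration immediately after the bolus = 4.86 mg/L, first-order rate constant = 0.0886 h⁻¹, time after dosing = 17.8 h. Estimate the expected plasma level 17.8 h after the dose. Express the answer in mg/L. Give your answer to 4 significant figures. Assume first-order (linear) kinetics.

C = C₀ · e^(−k·t) = 4.860 × e^(−0.08860 × 17.8)
  = 4.860 × 0.2066 = 1.004 mg/L

1.004 mg/L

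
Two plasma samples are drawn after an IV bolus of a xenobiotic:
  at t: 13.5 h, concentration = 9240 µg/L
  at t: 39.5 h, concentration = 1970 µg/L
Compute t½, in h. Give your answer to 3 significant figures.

k = ln(C₁/C₂) / (t₂ − t₁) = ln(9240/1970) / (39.5 − 13.5)
  = 1.546 / 26.00 = 0.05946 h⁻¹
t½ = ln2 / k = 0.693147 / 0.05946 = 11.66 h

11.7 h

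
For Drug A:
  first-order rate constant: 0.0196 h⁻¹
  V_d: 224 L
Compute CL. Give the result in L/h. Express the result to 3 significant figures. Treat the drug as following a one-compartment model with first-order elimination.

CL = k × Vd = 0.0196 × 224 = 4.390 L/h

4.39 L/h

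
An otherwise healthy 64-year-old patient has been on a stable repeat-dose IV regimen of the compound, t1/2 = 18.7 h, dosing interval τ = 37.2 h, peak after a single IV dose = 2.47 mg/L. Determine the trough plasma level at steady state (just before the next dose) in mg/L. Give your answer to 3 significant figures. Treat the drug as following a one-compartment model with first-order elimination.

0.832 mg/L

k = ln2 / t½ = 0.693147 / 18.7 = 0.03707 h⁻¹
e^(−kτ) = e^(−0.03707 × 37.2) = 0.2518
Accumulation ratio R = 1 / (1 − e^(−kτ)) = 1 / (1 − 0.2518) = 1.337
Steady-state trough = C₀ × R × e^(−kτ) = 2.47 × 1.337 × 0.2518 = 0.8315 mg/L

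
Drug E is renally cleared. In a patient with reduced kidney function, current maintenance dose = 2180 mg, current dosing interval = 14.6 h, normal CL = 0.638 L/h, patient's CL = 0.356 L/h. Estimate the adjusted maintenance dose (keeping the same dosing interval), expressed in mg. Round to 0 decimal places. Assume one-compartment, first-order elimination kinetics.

To keep the same average steady-state level, dosing rate must scale with clearance.
CL ratio = 0.356 / 0.638 = 0.5580
New dose (same interval) = 2180 × 0.5580 = 1216 mg

1216 mg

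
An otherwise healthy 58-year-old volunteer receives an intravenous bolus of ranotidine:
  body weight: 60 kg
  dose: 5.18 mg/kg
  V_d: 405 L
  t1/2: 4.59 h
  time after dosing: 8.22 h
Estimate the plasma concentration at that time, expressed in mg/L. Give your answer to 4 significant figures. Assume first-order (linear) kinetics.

Total dose = 5.18 × 60 = 310.8 mg
C₀ = Dose / Vd = 310.8 / 405 = 0.7674 mg/L
k = ln2 / t½ = 0.693147 / 4.59 = 0.1510 h⁻¹
C = C₀ · e^(−k·t) = 0.7674 × e^(−0.1510 × 8.22)
  = 0.7674 × 0.2890 = 0.2218 mg/L

0.2218 mg/L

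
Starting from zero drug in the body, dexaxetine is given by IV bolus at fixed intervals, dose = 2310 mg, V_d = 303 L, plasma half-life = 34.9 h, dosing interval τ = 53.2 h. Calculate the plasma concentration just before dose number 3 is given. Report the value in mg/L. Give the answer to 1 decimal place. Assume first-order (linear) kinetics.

3.6 mg/L

C₀ per dose = Dose / Vd = 2310 / 303 = 7.624 mg/L
k = ln2 / t½ = 0.693147 / 34.9 = 0.01986 h⁻¹
Fraction remaining after one interval: r = e^(−kτ) = e^(−0.01986 × 53.2) = 0.3477
Before dose 3, 2 doses have been given (aged 1τ, 2τ).
C_trough = C₀ × (r + r²) = 7.624 × (0.3477 + 0.1209) = 3.573 mg/L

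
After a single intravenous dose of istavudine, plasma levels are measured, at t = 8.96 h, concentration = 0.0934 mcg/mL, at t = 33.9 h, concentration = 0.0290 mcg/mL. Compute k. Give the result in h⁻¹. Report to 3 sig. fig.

0.0469 h⁻¹

k = ln(C₁/C₂) / (t₂ − t₁) = ln(0.0934/0.0290) / (33.9 − 8.96)
  = 1.170 / 24.94 = 0.04691 h⁻¹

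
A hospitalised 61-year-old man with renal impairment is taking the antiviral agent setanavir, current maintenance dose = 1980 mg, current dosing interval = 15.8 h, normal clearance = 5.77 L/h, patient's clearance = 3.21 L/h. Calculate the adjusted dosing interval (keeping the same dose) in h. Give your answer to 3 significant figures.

To keep the same average steady-state level, dosing rate must scale with clearance.
CL ratio = 3.21 / 5.77 = 0.5563
New interval (same dose) = 15.8 / 0.5563 = 28.40 h

28.4 h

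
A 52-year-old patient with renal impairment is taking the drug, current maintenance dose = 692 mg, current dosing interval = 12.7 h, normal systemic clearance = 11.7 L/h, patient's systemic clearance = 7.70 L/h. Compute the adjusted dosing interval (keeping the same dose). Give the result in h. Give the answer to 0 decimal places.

19 h

To keep the same average steady-state level, dosing rate must scale with clearance.
CL ratio = 7.70 / 11.7 = 0.6581
New interval (same dose) = 12.7 / 0.6581 = 19.30 h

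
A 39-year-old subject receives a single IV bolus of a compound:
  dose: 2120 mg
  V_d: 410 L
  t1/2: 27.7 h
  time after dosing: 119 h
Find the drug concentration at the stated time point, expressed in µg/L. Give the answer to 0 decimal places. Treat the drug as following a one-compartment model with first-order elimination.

263 µg/L

C₀ = Dose / Vd = 2120 / 410 = 5.171 mg/L
k = ln2 / t½ = 0.693147 / 27.7 = 0.02502 h⁻¹
C = C₀ · e^(−k·t) = 5.171 × e^(−0.02502 × 119)
  = 5.171 × 0.05093 = 0.2634 mg/L
Convert: 0.2634 mg/L × 1000 = 263.4 µg/L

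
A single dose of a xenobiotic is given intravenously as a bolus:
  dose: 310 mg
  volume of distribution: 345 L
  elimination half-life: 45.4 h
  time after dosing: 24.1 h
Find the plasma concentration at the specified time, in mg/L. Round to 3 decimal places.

C₀ = Dose / Vd = 310.0 / 345 = 0.8986 mg/L
k = ln2 / t½ = 0.693147 / 45.4 = 0.01527 h⁻¹
C = C₀ · e^(−k·t) = 0.8986 × e^(−0.01527 × 24.1)
  = 0.8986 × 0.6921 = 0.6219 mg/L

0.622 mg/L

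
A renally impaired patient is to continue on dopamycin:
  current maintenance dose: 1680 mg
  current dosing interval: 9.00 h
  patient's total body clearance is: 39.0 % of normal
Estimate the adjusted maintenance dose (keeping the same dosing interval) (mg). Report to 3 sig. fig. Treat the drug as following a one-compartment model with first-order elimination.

To keep the same average steady-state level, dosing rate must scale with clearance.
CL ratio = 39.0 / 100 = 0.3900
New dose (same interval) = 1680 × 0.3900 = 655.2 mg

655 mg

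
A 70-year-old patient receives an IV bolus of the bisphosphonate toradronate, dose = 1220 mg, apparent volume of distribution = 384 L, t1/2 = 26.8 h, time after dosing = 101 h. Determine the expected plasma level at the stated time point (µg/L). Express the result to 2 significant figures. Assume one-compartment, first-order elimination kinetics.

C₀ = Dose / Vd = 1220 / 384 = 3.177 mg/L
k = ln2 / t½ = 0.693147 / 26.8 = 0.02586 h⁻¹
C = C₀ · e^(−k·t) = 3.177 × e^(−0.02586 × 101)
  = 3.177 × 0.07340 = 0.2332 mg/L
Convert: 0.2332 mg/L × 1000 = 233.2 µg/L

230 µg/L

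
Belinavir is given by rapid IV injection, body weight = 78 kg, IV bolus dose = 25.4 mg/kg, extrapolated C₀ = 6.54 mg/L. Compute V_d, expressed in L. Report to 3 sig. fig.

Dose = 25.4 × 78 = 1981 mg
Vd = Dose / C₀ = 1981 / 6.54 = 302.9 L

303 L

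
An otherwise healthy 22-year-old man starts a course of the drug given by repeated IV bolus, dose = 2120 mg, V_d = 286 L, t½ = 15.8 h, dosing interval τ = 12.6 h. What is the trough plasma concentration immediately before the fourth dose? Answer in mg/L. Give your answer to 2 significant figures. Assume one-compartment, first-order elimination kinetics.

C₀ per dose = Dose / Vd = 2120 / 286 = 7.413 mg/L
k = ln2 / t½ = 0.693147 / 15.8 = 0.04387 h⁻¹
Fraction remaining after one interval: r = e^(−kτ) = e^(−0.04387 × 12.6) = 0.5754
Before dose 4, 3 doses have been given (aged 1τ, 2τ, 3τ).
C_trough = C₀ × (r + r² + … + r^3) = C₀ × r(1−r^3)/(1−r)
        = 7.413 × 0.5754 × (1 − 0.1905) / (1 − 0.5754) = 8.132 mg/L

8.1 mg/L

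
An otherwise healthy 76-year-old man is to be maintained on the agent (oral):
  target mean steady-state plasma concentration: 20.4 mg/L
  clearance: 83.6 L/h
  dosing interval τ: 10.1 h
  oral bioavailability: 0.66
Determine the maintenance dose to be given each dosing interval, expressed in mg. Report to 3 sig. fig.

At steady state, F × (Dose/τ) = Css × CL.
Dose = Css × CL × τ / F = 20.4 × 83.60 × 10.1 / 0.66 = 26100 mg

26100 mg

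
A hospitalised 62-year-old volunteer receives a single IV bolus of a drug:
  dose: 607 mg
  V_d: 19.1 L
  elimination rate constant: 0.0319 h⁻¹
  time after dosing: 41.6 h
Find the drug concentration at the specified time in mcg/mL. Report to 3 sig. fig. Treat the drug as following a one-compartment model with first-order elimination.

8.43 mcg/mL

C₀ = Dose / Vd = 607.0 / 19.1 = 31.78 mg/L
C = C₀ · e^(−k·t) = 31.78 × e^(−0.03190 × 41.6)
  = 31.78 × 0.2653 = 8.431 mg/L
(8.431 mg/L = 8.431 mcg/mL)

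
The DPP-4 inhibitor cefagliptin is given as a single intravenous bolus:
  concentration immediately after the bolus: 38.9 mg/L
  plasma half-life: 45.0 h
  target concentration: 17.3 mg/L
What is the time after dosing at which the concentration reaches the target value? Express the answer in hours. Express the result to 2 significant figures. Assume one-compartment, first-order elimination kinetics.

53 h

k = ln2 / t½ = 0.693147 / 45.0 = 0.01540 h⁻¹
t = ln(C₀ / C) / k = ln(38.90 / 17.3) / 0.01540
  = ln(2.249) / 0.01540 = 0.8105 / 0.01540 = 52.63 h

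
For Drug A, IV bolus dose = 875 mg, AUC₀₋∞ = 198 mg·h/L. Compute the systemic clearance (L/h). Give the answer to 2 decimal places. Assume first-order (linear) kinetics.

4.42 L/h

CL = Dose / AUC = 875 / 198 = 4.419 L/h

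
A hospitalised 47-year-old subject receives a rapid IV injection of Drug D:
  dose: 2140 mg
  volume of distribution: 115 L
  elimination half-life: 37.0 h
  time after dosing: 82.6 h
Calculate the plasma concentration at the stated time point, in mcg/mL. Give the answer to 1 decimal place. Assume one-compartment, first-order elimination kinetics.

C₀ = Dose / Vd = 2140 / 115 = 18.61 mg/L
k = ln2 / t½ = 0.693147 / 37.0 = 0.01873 h⁻¹
C = C₀ · e^(−k·t) = 18.61 × e^(−0.01873 × 82.6)
  = 18.61 × 0.2129 = 3.962 mg/L
(3.962 mg/L = 3.962 mcg/mL)

4.0 mcg/mL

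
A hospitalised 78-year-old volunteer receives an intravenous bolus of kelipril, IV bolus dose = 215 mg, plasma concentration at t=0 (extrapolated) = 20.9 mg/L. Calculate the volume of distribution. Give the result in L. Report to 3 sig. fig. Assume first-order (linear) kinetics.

10.3 L

Vd = Dose / C₀ = 215.0 / 20.9 = 10.29 L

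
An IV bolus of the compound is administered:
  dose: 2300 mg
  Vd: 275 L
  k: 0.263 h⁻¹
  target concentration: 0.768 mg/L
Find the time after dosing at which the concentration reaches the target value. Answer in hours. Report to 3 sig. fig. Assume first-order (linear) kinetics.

C₀ = Dose / Vd = 2300 / 275 = 8.364 mg/L
t = ln(C₀ / C) / k = ln(8.364 / 0.768) / 0.2630
  = ln(10.89) / 0.2630 = 2.388 / 0.2630 = 9.080 h

9.08 h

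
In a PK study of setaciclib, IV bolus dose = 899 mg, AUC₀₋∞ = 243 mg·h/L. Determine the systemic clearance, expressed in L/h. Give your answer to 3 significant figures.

CL = Dose / AUC = 899 / 243 = 3.700 L/h

3.70 L/h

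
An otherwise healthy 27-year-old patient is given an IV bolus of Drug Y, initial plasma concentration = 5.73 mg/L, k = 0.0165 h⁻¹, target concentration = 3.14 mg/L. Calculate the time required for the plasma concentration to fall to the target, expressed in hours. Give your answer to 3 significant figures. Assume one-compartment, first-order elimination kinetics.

t = ln(C₀ / C) / k = ln(5.730 / 3.14) / 0.01650
  = ln(1.825) / 0.01650 = 0.6016 / 0.01650 = 36.46 h

36.5 h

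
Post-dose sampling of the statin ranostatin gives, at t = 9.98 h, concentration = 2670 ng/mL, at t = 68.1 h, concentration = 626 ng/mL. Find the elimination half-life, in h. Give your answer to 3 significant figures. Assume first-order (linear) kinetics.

27.8 h

k = ln(C₁/C₂) / (t₂ − t₁) = ln(2670/626) / (68.1 − 9.98)
  = 1.450 / 58.12 = 0.02495 h⁻¹
t½ = ln2 / k = 0.693147 / 0.02495 = 27.78 h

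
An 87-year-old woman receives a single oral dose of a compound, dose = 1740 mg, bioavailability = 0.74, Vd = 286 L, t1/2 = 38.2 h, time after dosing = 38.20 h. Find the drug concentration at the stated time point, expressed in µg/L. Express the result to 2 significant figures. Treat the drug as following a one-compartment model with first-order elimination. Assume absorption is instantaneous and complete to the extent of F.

2300 µg/L

Amount reaching circulation = F × Dose = 0.74 × 1740 = 1288 mg
C₀ = F·Dose / Vd = 1288 / 286 = 4.503 mg/L
k = ln2 / t½ = 0.693147 / 38.2 = 0.01815 h⁻¹
t / t½ = 38.20 / 38.2 = 1 half-lives
C = C₀ × (1/2)^1 = 4.503 × 0.5000 = 2.252 mg/L
Convert: 2.252 mg/L × 1000 = 2252 µg/L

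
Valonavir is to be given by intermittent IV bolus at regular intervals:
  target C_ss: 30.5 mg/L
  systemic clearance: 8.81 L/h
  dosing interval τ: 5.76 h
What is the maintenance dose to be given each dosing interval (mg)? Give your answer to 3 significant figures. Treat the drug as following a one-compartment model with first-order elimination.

1550 mg

At steady state, Dose/τ = Css × CL.
Dose = Css × CL × τ = 30.5 × 8.810 × 5.76 = 1548 mg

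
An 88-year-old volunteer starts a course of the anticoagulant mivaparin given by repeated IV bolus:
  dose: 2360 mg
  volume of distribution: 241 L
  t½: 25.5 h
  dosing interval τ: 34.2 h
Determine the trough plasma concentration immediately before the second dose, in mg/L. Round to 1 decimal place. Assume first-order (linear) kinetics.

3.9 mg/L

C₀ per dose = Dose / Vd = 2360 / 241 = 9.793 mg/L
k = ln2 / t½ = 0.693147 / 25.5 = 0.02718 h⁻¹
Fraction remaining after one interval: r = e^(−kτ) = e^(−0.02718 × 34.2) = 0.3947
Before dose 2, 1 dose has been given (aged 1τ).
C_trough = C₀ × r = 9.793 × 0.3947 = 3.865 mg/L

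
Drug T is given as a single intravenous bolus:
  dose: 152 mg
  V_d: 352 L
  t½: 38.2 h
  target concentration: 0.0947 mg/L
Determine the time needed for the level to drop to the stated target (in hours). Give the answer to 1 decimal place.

83.6 h

C₀ = Dose / Vd = 152.0 / 352 = 0.4318 mg/L
k = ln2 / t½ = 0.693147 / 38.2 = 0.01815 h⁻¹
t = ln(C₀ / C) / k = ln(0.4318 / 0.0947) / 0.01815
  = ln(4.560) / 0.01815 = 1.517 / 0.01815 = 83.58 h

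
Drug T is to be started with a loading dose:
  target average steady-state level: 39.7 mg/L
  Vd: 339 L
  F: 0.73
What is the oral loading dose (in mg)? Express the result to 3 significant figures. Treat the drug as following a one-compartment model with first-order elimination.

18400 mg

LD = Css × Vd / F = 39.7 × 339 / 0.73 = 18440 mg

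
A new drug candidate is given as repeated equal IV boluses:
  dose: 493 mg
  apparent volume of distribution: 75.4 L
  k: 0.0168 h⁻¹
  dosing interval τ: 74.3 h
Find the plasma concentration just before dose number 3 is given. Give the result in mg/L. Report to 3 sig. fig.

2.42 mg/L

C₀ per dose = Dose / Vd = 493 / 75.4 = 6.538 mg/L
Fraction remaining after one interval: r = e^(−kτ) = e^(−0.01680 × 74.3) = 0.2870
Before dose 3, 2 doses have been given (aged 1τ, 2τ).
C_trough = C₀ × (r + r²) = 6.538 × (0.2870 + 0.08237) = 2.415 mg/L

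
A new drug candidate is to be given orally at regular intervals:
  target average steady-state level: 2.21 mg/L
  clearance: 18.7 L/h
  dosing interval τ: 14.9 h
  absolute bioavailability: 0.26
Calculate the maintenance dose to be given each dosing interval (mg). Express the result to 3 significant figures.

At steady state, F × (Dose/τ) = Css × CL.
Dose = Css × CL × τ / F = 2.21 × 18.70 × 14.9 / 0.26 = 2368 mg

2370 mg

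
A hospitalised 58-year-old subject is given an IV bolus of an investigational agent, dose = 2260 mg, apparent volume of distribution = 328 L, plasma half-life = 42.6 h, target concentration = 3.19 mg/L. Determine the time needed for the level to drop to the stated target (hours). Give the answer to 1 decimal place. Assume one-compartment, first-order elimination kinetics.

47.3 h

C₀ = Dose / Vd = 2260 / 328 = 6.890 mg/L
k = ln2 / t½ = 0.693147 / 42.6 = 0.01627 h⁻¹
t = ln(C₀ / C) / k = ln(6.890 / 3.19) / 0.01627
  = ln(2.160) / 0.01627 = 0.7701 / 0.01627 = 47.33 h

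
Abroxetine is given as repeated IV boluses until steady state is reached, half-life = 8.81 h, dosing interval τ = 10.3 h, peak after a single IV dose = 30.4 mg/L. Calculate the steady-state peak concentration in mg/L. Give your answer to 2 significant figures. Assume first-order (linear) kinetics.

k = ln2 / t½ = 0.693147 / 8.81 = 0.07868 h⁻¹
e^(−kτ) = e^(−0.07868 × 10.3) = 0.4447
Accumulation ratio R = 1 / (1 − e^(−kτ)) = 1 / (1 − 0.4447) = 1.801
Steady-state peak = C₀ × R = 30.4 × 1.801 = 54.75 mg/L

55 mg/L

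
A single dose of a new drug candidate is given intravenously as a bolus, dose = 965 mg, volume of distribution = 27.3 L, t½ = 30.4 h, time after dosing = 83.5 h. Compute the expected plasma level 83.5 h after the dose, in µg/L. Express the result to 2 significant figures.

C₀ = Dose / Vd = 965.0 / 27.3 = 35.35 mg/L
k = ln2 / t½ = 0.693147 / 30.4 = 0.02280 h⁻¹
C = C₀ · e^(−k·t) = 35.35 × e^(−0.02280 × 83.5)
  = 35.35 × 0.1490 = 5.267 mg/L
Convert: 5.267 mg/L × 1000 = 5267 µg/L

5300 µg/L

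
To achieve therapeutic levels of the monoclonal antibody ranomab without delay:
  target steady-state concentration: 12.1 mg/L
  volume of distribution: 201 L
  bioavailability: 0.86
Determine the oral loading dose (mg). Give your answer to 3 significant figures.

LD = Css × Vd / F = 12.1 × 201 / 0.86 = 2828 mg

2830 mg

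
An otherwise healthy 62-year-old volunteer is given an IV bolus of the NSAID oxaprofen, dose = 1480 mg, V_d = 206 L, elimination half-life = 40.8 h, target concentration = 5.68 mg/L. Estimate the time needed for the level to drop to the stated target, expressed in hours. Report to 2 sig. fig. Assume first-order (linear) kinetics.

C₀ = Dose / Vd = 1480 / 206 = 7.184 mg/L
k = ln2 / t½ = 0.693147 / 40.8 = 0.01699 h⁻¹
t = ln(C₀ / C) / k = ln(7.184 / 5.68) / 0.01699
  = ln(1.265) / 0.01699 = 0.2351 / 0.01699 = 13.84 h

14 h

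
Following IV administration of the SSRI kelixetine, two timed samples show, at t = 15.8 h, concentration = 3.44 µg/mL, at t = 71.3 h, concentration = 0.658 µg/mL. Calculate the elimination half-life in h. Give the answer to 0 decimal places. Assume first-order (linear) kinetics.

k = ln(C₁/C₂) / (t₂ − t₁) = ln(3.44/0.658) / (71.3 − 15.8)
  = 1.654 / 55.50 = 0.02980 h⁻¹
t½ = ln2 / k = 0.693147 / 0.02980 = 23.26 h

23 h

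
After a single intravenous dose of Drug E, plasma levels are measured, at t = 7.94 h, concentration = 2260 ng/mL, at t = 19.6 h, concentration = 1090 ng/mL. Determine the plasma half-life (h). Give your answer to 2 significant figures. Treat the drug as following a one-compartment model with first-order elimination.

11 h

k = ln(C₁/C₂) / (t₂ − t₁) = ln(2260/1090) / (19.6 − 7.94)
  = 0.7292 / 11.66 = 0.06254 h⁻¹
t½ = ln2 / k = 0.693147 / 0.06254 = 11.08 h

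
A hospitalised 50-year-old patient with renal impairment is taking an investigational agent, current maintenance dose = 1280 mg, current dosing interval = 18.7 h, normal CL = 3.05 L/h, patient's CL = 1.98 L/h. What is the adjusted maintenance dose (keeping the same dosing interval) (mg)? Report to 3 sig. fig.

To keep the same average steady-state level, dosing rate must scale with clearance.
CL ratio = 1.98 / 3.05 = 0.6492
New dose (same interval) = 1280 × 0.6492 = 831.0 mg

831 mg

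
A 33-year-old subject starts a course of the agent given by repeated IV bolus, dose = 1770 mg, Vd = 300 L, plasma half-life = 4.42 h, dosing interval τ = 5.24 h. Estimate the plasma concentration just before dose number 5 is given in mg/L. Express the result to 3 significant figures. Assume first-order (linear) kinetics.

C₀ per dose = Dose / Vd = 1770 / 300 = 5.900 mg/L
k = ln2 / t½ = 0.693147 / 4.42 = 0.1568 h⁻¹
Fraction remaining after one interval: r = e^(−kτ) = e^(−0.1568 × 5.24) = 0.4397
Before dose 5, 4 doses have been given (aged 1τ, 2τ, 3τ, 4τ).
C_trough = C₀ × (r + r² + … + r^4) = C₀ × r(1−r^4)/(1−r)
        = 5.900 × 0.4397 × (1 − 0.03738) / (1 − 0.4397) = 4.457 mg/L

4.46 mg/L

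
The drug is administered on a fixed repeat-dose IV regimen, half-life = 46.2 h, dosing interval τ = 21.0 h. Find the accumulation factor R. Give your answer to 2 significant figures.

k = ln2 / t½ = 0.693147 / 46.2 = 0.01500 h⁻¹
e^(−kτ) = e^(−0.01500 × 21.0) = 0.7298
Accumulation ratio R = 1 / (1 − e^(−kτ)) = 1 / (1 − 0.7298) = 3.701

3.7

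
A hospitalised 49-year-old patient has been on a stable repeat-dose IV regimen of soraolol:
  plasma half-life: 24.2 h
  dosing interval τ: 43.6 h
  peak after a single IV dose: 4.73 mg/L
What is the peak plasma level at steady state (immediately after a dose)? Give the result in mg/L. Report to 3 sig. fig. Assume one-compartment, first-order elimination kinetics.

6.63 mg/L

k = ln2 / t½ = 0.693147 / 24.2 = 0.02864 h⁻¹
e^(−kτ) = e^(−0.02864 × 43.6) = 0.2869
Accumulation ratio R = 1 / (1 − e^(−kτ)) = 1 / (1 − 0.2869) = 1.402
Steady-state peak = C₀ × R = 4.73 × 1.402 = 6.631 mg/L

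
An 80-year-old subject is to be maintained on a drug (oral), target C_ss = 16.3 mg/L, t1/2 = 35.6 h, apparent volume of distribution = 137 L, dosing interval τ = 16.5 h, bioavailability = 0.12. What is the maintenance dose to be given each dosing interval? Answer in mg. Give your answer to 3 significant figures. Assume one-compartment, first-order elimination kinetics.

k = ln2 / t½ = 0.693147 / 35.6 = 0.01947 h⁻¹
CL = k × Vd = 0.01947 × 137 = 2.667 L/h
At steady state, F × (Dose/τ) = Css × CL.
Dose = Css × CL × τ / F = 16.3 × 2.667 × 16.5 / 0.12 = 5977 mg

5980 mg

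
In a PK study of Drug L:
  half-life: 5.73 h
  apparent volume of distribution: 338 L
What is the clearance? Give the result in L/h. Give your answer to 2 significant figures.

41 L/h

k = ln2 / t½ = 0.693147 / 5.73 = 0.1210 h⁻¹
CL = k × Vd = 0.1210 × 338 = 40.90 L/h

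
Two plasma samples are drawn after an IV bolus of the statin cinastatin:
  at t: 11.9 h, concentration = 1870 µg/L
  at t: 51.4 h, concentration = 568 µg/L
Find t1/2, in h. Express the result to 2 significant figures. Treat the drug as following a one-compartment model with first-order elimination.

23 h

k = ln(C₁/C₂) / (t₂ − t₁) = ln(1870/568) / (51.4 − 11.9)
  = 1.192 / 39.50 = 0.03018 h⁻¹
t½ = ln2 / k = 0.693147 / 0.03018 = 22.97 h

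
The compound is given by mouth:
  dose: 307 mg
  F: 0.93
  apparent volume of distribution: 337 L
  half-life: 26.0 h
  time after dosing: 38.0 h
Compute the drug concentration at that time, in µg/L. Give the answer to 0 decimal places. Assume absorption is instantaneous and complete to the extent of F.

308 µg/L

Amount reaching circulation = F × Dose = 0.93 × 307.0 = 285.5 mg
C₀ = F·Dose / Vd = 285.5 / 337 = 0.8472 mg/L
k = ln2 / t½ = 0.693147 / 26.0 = 0.02666 h⁻¹
C = C₀ · e^(−k·t) = 0.8472 × e^(−0.02666 × 38.0)
  = 0.8472 × 0.3631 = 0.3076 mg/L
Convert: 0.3076 mg/L × 1000 = 307.6 µg/L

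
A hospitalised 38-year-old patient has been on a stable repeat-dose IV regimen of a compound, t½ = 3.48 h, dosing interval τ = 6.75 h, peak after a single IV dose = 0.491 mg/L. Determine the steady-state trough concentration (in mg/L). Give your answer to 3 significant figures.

0.173 mg/L

k = ln2 / t½ = 0.693147 / 3.48 = 0.1992 h⁻¹
e^(−kτ) = e^(−0.1992 × 6.75) = 0.2606
Accumulation ratio R = 1 / (1 − e^(−kτ)) = 1 / (1 − 0.2606) = 1.352
Steady-state trough = C₀ × R × e^(−kτ) = 0.491 × 1.352 × 0.2606 = 0.1730 mg/L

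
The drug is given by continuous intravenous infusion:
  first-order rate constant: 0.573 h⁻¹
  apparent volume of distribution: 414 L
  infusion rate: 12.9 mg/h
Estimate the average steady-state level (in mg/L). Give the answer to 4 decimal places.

0.0544 mg/L

CL = k × Vd = 0.5730 × 414 = 237.2 L/h
At steady state Css = R₀ / CL = 12.9 / 237.2 = 0.05438 mg/L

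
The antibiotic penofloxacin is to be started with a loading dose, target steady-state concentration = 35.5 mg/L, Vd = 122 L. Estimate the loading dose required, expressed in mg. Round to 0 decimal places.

LD = Css × Vd = 35.5 × 122 = 4331 mg

4331 mg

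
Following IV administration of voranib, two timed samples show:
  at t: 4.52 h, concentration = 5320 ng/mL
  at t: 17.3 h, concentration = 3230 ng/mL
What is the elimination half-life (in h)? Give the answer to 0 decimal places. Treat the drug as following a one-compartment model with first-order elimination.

k = ln(C₁/C₂) / (t₂ − t₁) = ln(5320/3230) / (17.3 − 4.52)
  = 0.4990 / 12.78 = 0.03905 h⁻¹
t½ = ln2 / k = 0.693147 / 0.03905 = 17.75 h

18 h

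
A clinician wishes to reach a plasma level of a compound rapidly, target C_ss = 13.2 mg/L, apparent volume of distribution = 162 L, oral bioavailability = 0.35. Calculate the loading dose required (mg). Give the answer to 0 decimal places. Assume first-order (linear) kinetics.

LD = Css × Vd / F = 13.2 × 162 / 0.35 = 6110 mg

6110 mg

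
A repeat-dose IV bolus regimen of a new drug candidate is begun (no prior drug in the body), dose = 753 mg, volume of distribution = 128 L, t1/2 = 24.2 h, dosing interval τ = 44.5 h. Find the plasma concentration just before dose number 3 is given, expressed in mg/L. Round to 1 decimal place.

C₀ per dose = Dose / Vd = 753 / 128 = 5.883 mg/L
k = ln2 / t½ = 0.693147 / 24.2 = 0.02864 h⁻¹
Fraction remaining after one interval: r = e^(−kτ) = e^(−0.02864 × 44.5) = 0.2796
Before dose 3, 2 doses have been given (aged 1τ, 2τ).
C_trough = C₀ × (r + r²) = 5.883 × (0.2796 + 0.07818) = 2.105 mg/L

2.1 mg/L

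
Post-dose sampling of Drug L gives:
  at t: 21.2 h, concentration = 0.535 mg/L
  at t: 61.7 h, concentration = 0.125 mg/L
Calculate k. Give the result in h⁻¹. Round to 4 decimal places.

k = ln(C₁/C₂) / (t₂ − t₁) = ln(0.535/0.125) / (61.7 − 21.2)
  = 1.454 / 40.50 = 0.03590 h⁻¹

0.0359 h⁻¹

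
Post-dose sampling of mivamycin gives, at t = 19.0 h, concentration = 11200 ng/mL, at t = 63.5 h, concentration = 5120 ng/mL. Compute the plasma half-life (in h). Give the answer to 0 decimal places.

39 h

k = ln(C₁/C₂) / (t₂ − t₁) = ln(11200/5120) / (63.5 − 19.0)
  = 0.7828 / 44.50 = 0.01759 h⁻¹
t½ = ln2 / k = 0.693147 / 0.01759 = 39.41 h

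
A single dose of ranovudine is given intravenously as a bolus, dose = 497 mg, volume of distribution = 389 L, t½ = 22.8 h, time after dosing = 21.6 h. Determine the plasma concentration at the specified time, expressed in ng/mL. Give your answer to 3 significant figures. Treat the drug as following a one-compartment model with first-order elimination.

C₀ = Dose / Vd = 497.0 / 389 = 1.278 mg/L
k = ln2 / t½ = 0.693147 / 22.8 = 0.03040 h⁻¹
C = C₀ · e^(−k·t) = 1.278 × e^(−0.03040 × 21.6)
  = 1.278 × 0.5186 = 0.6628 mg/L
Convert: 0.6628 mg/L × 1000 = 662.8 ng/mL

663 ng/mL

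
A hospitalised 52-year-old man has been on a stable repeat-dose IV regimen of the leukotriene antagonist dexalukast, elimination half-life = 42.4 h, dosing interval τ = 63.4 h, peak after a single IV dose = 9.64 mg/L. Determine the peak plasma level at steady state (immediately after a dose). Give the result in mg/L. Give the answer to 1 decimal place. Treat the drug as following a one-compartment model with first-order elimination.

14.9 mg/L

k = ln2 / t½ = 0.693147 / 42.4 = 0.01635 h⁻¹
e^(−kτ) = e^(−0.01635 × 63.4) = 0.3547
Accumulation ratio R = 1 / (1 − e^(−kτ)) = 1 / (1 − 0.3547) = 1.550
Steady-state peak = C₀ × R = 9.64 × 1.550 = 14.94 mg/L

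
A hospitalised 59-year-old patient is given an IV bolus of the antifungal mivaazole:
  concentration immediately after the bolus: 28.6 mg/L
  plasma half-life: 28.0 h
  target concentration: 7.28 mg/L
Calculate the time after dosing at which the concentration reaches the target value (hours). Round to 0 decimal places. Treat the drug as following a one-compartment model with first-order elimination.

k = ln2 / t½ = 0.693147 / 28.0 = 0.02476 h⁻¹
t = ln(C₀ / C) / k = ln(28.60 / 7.28) / 0.02476
  = ln(3.929) / 0.02476 = 1.368 / 0.02476 = 55.25 h

55 h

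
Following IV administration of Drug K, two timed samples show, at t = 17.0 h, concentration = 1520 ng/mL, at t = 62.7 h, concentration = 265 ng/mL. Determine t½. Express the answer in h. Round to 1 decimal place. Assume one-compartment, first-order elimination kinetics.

k = ln(C₁/C₂) / (t₂ − t₁) = ln(1520/265) / (62.7 − 17.0)
  = 1.747 / 45.70 = 0.03823 h⁻¹
t½ = ln2 / k = 0.693147 / 0.03823 = 18.13 h

18.1 h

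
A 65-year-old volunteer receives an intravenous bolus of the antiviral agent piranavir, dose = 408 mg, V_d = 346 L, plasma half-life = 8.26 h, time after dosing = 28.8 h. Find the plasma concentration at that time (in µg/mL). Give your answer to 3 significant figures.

0.105 µg/mL

C₀ = Dose / Vd = 408.0 / 346 = 1.179 mg/L
k = ln2 / t½ = 0.693147 / 8.26 = 0.08392 h⁻¹
C = C₀ · e^(−k·t) = 1.179 × e^(−0.08392 × 28.8)
  = 1.179 × 0.08920 = 0.1052 mg/L
(0.1052 mg/L = 0.1052 µg/mL)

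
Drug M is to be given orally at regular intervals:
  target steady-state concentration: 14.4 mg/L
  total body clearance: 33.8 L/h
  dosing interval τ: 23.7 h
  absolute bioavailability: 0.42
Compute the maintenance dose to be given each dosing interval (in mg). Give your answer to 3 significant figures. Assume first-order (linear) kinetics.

At steady state, F × (Dose/τ) = Css × CL.
Dose = Css × CL × τ / F = 14.4 × 33.80 × 23.7 / 0.42 = 27460 mg

27500 mg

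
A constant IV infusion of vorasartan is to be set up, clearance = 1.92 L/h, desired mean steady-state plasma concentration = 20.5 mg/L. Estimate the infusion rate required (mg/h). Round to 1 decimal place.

At steady state, infusion rate R₀ = Css × CL = 20.5 × 1.920 = 39.36 mg/h

39.4 mg/h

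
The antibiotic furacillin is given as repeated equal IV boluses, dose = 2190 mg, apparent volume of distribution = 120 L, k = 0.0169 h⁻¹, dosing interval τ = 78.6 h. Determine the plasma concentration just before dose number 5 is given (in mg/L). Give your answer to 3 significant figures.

C₀ per dose = Dose / Vd = 2190 / 120 = 18.25 mg/L
Fraction remaining after one interval: r = e^(−kτ) = e^(−0.01690 × 78.6) = 0.2649
Before dose 5, 4 doses have been given (aged 1τ, 2τ, 3τ, 4τ).
C_trough = C₀ × (r + r² + … + r^4) = C₀ × r(1−r^4)/(1−r)
        = 18.25 × 0.2649 × (1 − 0.004924) / (1 − 0.2649) = 6.544 mg/L

6.54 mg/L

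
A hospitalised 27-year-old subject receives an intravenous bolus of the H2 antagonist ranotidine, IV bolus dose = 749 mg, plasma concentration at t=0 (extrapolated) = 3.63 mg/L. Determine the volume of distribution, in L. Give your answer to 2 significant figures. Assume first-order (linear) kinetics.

Vd = Dose / C₀ = 749.0 / 3.63 = 206.3 L

210 L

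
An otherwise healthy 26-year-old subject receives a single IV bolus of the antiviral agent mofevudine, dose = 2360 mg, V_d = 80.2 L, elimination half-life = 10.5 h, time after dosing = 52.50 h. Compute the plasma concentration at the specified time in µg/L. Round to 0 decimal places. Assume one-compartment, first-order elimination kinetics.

C₀ = Dose / Vd = 2360 / 80.2 = 29.43 mg/L
k = ln2 / t½ = 0.693147 / 10.5 = 0.06601 h⁻¹
t / t½ = 52.50 / 10.5 = 5 half-lives
C = C₀ × (1/2)^5 = 29.43 × 0.03125 = 0.9197 mg/L
Convert: 0.9197 mg/L × 1000 = 919.7 µg/L

920 µg/L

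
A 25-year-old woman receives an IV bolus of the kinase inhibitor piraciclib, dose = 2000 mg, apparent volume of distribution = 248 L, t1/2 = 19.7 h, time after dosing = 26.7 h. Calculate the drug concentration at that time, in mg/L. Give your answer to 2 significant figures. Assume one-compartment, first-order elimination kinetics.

3.2 mg/L

C₀ = Dose / Vd = 2000 / 248 = 8.065 mg/L
k = ln2 / t½ = 0.693147 / 19.7 = 0.03519 h⁻¹
C = C₀ · e^(−k·t) = 8.065 × e^(−0.03519 × 26.7)
  = 8.065 × 0.3908 = 3.152 mg/L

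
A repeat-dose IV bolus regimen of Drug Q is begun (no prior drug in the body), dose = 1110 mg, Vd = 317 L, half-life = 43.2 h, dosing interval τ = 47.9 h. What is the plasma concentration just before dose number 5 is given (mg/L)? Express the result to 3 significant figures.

2.89 mg/L

C₀ per dose = Dose / Vd = 1110 / 317 = 3.502 mg/L
k = ln2 / t½ = 0.693147 / 43.2 = 0.01605 h⁻¹
Fraction remaining after one interval: r = e^(−kτ) = e^(−0.01605 × 47.9) = 0.4636
Before dose 5, 4 doses have been given (aged 1τ, 2τ, 3τ, 4τ).
C_trough = C₀ × (r + r² + … + r^4) = C₀ × r(1−r^4)/(1−r)
        = 3.502 × 0.4636 × (1 − 0.04619) / (1 − 0.4636) = 2.887 mg/L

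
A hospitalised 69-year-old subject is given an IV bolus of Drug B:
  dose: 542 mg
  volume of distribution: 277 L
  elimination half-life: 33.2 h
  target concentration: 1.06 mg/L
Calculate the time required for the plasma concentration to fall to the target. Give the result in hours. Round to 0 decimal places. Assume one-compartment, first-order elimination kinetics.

29 h

C₀ = Dose / Vd = 542.0 / 277 = 1.957 mg/L
k = ln2 / t½ = 0.693147 / 33.2 = 0.02088 h⁻¹
t = ln(C₀ / C) / k = ln(1.957 / 1.06) / 0.02088
  = ln(1.846) / 0.02088 = 0.6130 / 0.02088 = 29.36 h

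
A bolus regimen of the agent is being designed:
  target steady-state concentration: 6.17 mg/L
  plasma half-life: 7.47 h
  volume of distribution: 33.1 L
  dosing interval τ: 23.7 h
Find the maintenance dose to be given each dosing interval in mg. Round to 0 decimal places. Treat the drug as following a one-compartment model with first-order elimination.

k = ln2 / t½ = 0.693147 / 7.47 = 0.09279 h⁻¹
CL = k × Vd = 0.09279 × 33.1 = 3.071 L/h
At steady state, Dose/τ = Css × CL.
Dose = Css × CL × τ = 6.17 × 3.071 × 23.7 = 449.1 mg

449 mg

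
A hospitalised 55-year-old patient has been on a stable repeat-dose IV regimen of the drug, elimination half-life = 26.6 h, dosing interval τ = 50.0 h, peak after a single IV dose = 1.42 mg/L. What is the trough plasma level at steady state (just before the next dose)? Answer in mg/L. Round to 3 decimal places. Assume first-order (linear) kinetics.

k = ln2 / t½ = 0.693147 / 26.6 = 0.02606 h⁻¹
e^(−kτ) = e^(−0.02606 × 50.0) = 0.2717
Accumulation ratio R = 1 / (1 − e^(−kτ)) = 1 / (1 − 0.2717) = 1.373
Steady-state trough = C₀ × R × e^(−kτ) = 1.42 × 1.373 × 0.2717 = 0.5297 mg/L

0.530 mg/L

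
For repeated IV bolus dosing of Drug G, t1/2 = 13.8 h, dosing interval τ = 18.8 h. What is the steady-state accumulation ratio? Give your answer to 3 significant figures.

k = ln2 / t½ = 0.693147 / 13.8 = 0.05023 h⁻¹
e^(−kτ) = e^(−0.05023 × 18.8) = 0.3889
Accumulation ratio R = 1 / (1 − e^(−kτ)) = 1 / (1 − 0.3889) = 1.636

1.64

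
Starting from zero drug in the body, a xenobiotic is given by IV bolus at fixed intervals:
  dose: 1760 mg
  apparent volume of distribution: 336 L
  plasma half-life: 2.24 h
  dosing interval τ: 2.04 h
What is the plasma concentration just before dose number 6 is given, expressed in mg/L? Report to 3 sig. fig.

5.70 mg/L

C₀ per dose = Dose / Vd = 1760 / 336 = 5.238 mg/L
k = ln2 / t½ = 0.693147 / 2.24 = 0.3094 h⁻¹
Fraction remaining after one interval: r = e^(−kτ) = e^(−0.3094 × 2.04) = 0.5320
Before dose 6, 5 doses have been given (aged 1τ, 2τ, 3τ, 4τ, 5τ).
C_trough = C₀ × (r + r² + … + r^5) = C₀ × r(1−r^5)/(1−r)
        = 5.238 × 0.5320 × (1 − 0.04261) / (1 − 0.5320) = 5.701 mg/L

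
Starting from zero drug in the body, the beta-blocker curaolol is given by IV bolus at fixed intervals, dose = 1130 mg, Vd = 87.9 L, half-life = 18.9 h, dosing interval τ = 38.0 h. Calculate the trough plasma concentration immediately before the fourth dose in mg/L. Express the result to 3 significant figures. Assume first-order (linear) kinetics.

4.18 mg/L

C₀ per dose = Dose / Vd = 1130 / 87.9 = 12.86 mg/L
k = ln2 / t½ = 0.693147 / 18.9 = 0.03667 h⁻¹
Fraction remaining after one interval: r = e^(−kτ) = e^(−0.03667 × 38.0) = 0.2482
Before dose 4, 3 doses have been given (aged 1τ, 2τ, 3τ).
C_trough = C₀ × (r + r² + … + r^3) = C₀ × r(1−r^3)/(1−r)
        = 12.86 × 0.2482 × (1 − 0.01529) / (1 − 0.2482) = 4.181 mg/L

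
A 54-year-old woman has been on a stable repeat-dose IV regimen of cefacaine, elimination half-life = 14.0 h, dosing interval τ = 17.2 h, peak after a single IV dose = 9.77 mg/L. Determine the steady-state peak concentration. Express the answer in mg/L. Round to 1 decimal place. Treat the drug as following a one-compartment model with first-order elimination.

17.0 mg/L

k = ln2 / t½ = 0.693147 / 14.0 = 0.04951 h⁻¹
e^(−kτ) = e^(−0.04951 × 17.2) = 0.4267
Accumulation ratio R = 1 / (1 − e^(−kτ)) = 1 / (1 − 0.4267) = 1.744
Steady-state peak = C₀ × R = 9.77 × 1.744 = 17.04 mg/L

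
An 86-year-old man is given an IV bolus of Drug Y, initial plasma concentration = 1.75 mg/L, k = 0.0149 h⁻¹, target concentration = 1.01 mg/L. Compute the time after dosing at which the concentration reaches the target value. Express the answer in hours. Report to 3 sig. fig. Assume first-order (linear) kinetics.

36.9 h

t = ln(C₀ / C) / k = ln(1.750 / 1.01) / 0.01490
  = ln(1.733) / 0.01490 = 0.5499 / 0.01490 = 36.91 h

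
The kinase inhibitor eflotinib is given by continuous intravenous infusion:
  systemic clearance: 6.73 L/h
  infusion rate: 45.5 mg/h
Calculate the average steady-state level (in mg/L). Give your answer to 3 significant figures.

At steady state Css = R₀ / CL = 45.5 / 6.730 = 6.761 mg/L

6.76 mg/L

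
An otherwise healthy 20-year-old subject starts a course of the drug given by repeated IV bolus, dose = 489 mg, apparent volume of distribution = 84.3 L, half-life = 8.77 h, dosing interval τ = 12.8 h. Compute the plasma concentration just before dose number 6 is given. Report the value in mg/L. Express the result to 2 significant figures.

C₀ per dose = Dose / Vd = 489 / 84.3 = 5.801 mg/L
k = ln2 / t½ = 0.693147 / 8.77 = 0.07904 h⁻¹
Fraction remaining after one interval: r = e^(−kτ) = e^(−0.07904 × 12.8) = 0.3636
Before dose 6, 5 doses have been given (aged 1τ, 2τ, 3τ, 4τ, 5τ).
C_trough = C₀ × (r + r² + … + r^5) = C₀ × r(1−r^5)/(1−r)
        = 5.801 × 0.3636 × (1 − 0.006355) / (1 − 0.3636) = 3.293 mg/L

3.3 mg/L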